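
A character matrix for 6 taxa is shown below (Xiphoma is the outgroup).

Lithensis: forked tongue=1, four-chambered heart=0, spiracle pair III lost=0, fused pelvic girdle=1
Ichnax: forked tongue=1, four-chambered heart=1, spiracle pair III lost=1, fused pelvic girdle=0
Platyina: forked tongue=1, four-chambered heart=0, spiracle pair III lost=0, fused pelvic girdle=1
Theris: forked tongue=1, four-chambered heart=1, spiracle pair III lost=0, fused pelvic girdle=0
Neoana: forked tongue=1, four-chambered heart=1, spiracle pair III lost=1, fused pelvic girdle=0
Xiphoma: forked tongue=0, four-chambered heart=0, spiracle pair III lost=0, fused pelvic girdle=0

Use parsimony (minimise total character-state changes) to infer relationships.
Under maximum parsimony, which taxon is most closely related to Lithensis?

The outgroup has state '0' for every character, so '1' is the derived state throughout.
forked tongue (derived state '1') is shared by all ingroup taxa — unites the whole ingroup.
four-chambered heart: derived state '1' in Ichnax, Neoana, and Theris only — synapomorphy for {Ichnax, Neoana, Theris}.
spiracle pair III lost (derived state '1') is shared by Ichnax and Neoana — a synapomorphy uniting that clade.
fused pelvic girdle: derived state '1' in Lithensis and Platyina only — synapomorphy for {Lithensis, Platyina}.
Most parsimonious ingroup topology: ((Platyina,Lithensis),(Theris,(Ichnax,Neoana))).
Lithensis and Platyina form a cherry on this tree, so they are sister taxa.

Platyina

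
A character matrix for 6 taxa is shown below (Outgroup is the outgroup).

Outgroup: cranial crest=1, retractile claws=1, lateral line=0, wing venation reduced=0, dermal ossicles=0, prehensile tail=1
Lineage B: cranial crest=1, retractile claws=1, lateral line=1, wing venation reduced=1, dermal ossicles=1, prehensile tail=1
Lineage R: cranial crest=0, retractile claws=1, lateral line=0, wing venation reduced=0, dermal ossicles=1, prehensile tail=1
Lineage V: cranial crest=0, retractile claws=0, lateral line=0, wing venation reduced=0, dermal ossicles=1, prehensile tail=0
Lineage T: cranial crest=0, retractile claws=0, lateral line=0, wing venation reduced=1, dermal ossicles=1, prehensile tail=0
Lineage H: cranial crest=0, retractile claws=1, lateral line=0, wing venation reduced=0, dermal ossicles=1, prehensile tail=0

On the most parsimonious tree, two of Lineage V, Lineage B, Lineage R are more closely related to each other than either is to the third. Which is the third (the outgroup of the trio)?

Character polarity is set by the outgroup: the derived state is whichever differs from the outgroup's state, so for cranial crest, retractile claws, prehensile tail the derived state is '0', and for the remaining characters it is '1'.
Only Lineage H, Lineage R, Lineage T, and Lineage V show the derived state '0' for cranial crest, supporting them as a clade.
retractile claws (derived state '0') is shared by Lineage T and Lineage V — a synapomorphy uniting that clade.
lateral line: derived state '1' in Lineage B only — an autapomorphy, so it tells us nothing about relationships among taxa.
wing venation reduced (state '1') occurs in Lineage B and Lineage T but conflicts with the nesting implied by the other characters — most parsimoniously interpreted as homoplasy.
All ingroup taxa share the derived state '1' for dermal ossicles; it defines the ingroup but does not resolve relationships within it.
Only Lineage H, Lineage T, and Lineage V show the derived state '0' for prehensile tail, supporting them as a clade.
Most parsimonious ingroup topology: (Lineage B,(Lineage R,((Lineage V,Lineage T),Lineage H))).
Lineage R and Lineage V share a more recent common ancestor with each other than either does with Lineage B, so Lineage B is the least closely related of the three.

Lineage B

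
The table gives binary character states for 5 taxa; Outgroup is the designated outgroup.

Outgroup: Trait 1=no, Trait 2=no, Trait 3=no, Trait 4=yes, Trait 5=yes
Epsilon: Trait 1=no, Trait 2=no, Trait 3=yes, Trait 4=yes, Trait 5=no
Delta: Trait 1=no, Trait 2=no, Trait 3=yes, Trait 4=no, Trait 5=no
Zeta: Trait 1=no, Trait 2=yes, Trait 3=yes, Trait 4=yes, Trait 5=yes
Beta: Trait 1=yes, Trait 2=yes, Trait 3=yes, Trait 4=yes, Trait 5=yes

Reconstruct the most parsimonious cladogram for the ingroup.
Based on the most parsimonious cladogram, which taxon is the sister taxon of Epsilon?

Delta

Character polarity is set by the outgroup: the derived state is whichever differs from the outgroup's state, so for Trait 4, Trait 5 the derived state is 'no', and for the remaining characters it is 'yes'.
Trait 1 (derived state 'yes') is unique to Beta (autapomorphy; uninformative for grouping).
Only Beta and Zeta show the derived state 'yes' for Trait 2, supporting them as a clade.
Trait 3 (derived state 'yes') is shared by all ingroup taxa — unites the whole ingroup.
Trait 4: derived state 'no' in Delta only — an autapomorphy, so it tells us nothing about relationships among taxa.
Trait 5 (derived state 'no') is shared by Delta and Epsilon — a synapomorphy uniting that clade.
Most parsimonious ingroup topology: ((Epsilon,Delta),(Zeta,Beta)).
Epsilon and Delta form a cherry on this tree, so they are sister taxa.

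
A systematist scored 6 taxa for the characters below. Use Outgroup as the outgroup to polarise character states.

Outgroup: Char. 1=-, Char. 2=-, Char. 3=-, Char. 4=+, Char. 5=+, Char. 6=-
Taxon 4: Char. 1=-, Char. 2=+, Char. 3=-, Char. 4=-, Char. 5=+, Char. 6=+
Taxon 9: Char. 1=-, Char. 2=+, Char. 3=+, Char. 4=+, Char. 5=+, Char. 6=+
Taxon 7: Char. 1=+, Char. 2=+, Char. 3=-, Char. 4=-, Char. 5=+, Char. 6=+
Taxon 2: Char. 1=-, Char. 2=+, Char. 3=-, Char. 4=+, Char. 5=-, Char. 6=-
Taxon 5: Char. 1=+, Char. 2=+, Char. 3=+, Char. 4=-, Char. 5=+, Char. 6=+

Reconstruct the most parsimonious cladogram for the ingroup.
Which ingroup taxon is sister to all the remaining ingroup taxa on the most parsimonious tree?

Taxon 2

Character polarity is set by the outgroup: the derived state is whichever differs from the outgroup's state, so for Char. 4, Char. 5 the derived state is '-', and for the remaining characters it is '+'.
Char. 1 (derived state '+') is shared by Taxon 5 and Taxon 7 — a synapomorphy uniting that clade.
All ingroup taxa share the derived state '+' for Char. 2; it defines the ingroup but does not resolve relationships within it.
Char. 3 (state '+') occurs in Taxon 5 and Taxon 9 but conflicts with the nesting implied by the other characters — most parsimoniously interpreted as homoplasy.
Char. 4: derived state '-' in Taxon 4, Taxon 5, and Taxon 7 only — synapomorphy for {Taxon 4, Taxon 5, Taxon 7}.
Char. 5 (derived state '-') is unique to Taxon 2 (autapomorphy; uninformative for grouping).
Only Taxon 4, Taxon 5, Taxon 7, and Taxon 9 show the derived state '+' for Char. 6, supporting them as a clade.
Most parsimonious ingroup topology: (((Taxon 4,(Taxon 7,Taxon 5)),Taxon 9),Taxon 2).
Taxon 2 is sister to the clade containing all other ingroup taxa, so it is the earliest-diverging (most basal) ingroup lineage.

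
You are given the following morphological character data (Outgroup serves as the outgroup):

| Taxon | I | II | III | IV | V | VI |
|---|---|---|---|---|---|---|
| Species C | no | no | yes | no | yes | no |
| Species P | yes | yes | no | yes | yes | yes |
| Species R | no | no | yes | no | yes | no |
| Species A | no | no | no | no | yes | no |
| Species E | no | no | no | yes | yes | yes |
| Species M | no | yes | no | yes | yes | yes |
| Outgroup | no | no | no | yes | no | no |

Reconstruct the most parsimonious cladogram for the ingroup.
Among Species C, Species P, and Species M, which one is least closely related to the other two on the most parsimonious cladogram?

Species C

Character polarity is set by the outgroup: the derived state is whichever differs from the outgroup's state, so for IV the derived state is 'no', and for the remaining characters it is 'yes'.
I: derived state 'yes' in Species P only — an autapomorphy, so it tells us nothing about relationships among taxa.
Only Species M and Species P show the derived state 'yes' for II, supporting them as a clade.
III (derived state 'yes') is shared by Species C and Species R — a synapomorphy uniting that clade.
IV (derived state 'no') is shared by Species A, Species C, and Species R — a synapomorphy uniting that clade.
All ingroup taxa share the derived state 'yes' for V; it defines the ingroup but does not resolve relationships within it.
VI (derived state 'yes') is shared by Species E, Species M, and Species P — a synapomorphy uniting that clade.
Most parsimonious ingroup topology: (((Species C,Species R),Species A),((Species M,Species P),Species E)).
Species M and Species P share a more recent common ancestor with each other than either does with Species C, so Species C is the least closely related of the three.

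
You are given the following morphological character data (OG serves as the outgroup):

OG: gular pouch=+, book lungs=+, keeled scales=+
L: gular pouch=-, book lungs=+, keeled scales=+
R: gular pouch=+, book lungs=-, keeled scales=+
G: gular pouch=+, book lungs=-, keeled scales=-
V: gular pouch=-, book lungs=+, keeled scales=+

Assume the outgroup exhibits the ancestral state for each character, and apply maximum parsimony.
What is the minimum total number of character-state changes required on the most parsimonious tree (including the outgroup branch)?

The outgroup has state '+' for every character, so '-' is the derived state throughout.
Only L and V show the derived state '-' for gular pouch, supporting them as a clade.
Only G and R show the derived state '-' for book lungs, supporting them as a clade.
keeled scales: derived state '-' in G only — an autapomorphy, so it tells us nothing about relationships among taxa.
Most parsimonious ingroup topology: ((L,V),(R,G)).
Changes per character on this tree: gular pouch: 1; book lungs: 1; keeled scales: 1.
Total = 3.

3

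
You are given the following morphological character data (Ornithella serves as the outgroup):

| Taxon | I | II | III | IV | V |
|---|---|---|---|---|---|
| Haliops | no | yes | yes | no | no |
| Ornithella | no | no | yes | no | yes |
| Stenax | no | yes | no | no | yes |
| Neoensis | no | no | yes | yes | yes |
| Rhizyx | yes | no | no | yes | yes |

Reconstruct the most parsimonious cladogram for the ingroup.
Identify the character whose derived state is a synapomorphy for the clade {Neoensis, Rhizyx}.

IV

Character polarity is set by the outgroup: the derived state is whichever differs from the outgroup's state, so for III, V the derived state is 'no', and for the remaining characters it is 'yes'.
I (derived state 'yes') is unique to Rhizyx (autapomorphy; uninformative for grouping).
II (derived state 'yes') is shared by Haliops and Stenax — a synapomorphy uniting that clade.
III groups Rhizyx and Stenax, which is incompatible with the clades supported by the remaining characters; treating it as convergent (homoplasy) costs fewer steps than any alternative tree.
IV: derived state 'yes' in Neoensis and Rhizyx only — synapomorphy for {Neoensis, Rhizyx}.
V (derived state 'no') is unique to Haliops (autapomorphy; uninformative for grouping).
Most parsimonious ingroup topology: ((Stenax,Haliops),(Neoensis,Rhizyx)).
The clade {Neoensis, Rhizyx} is supported by IV: its derived state 'yes' occurs in exactly those taxa and in no other taxon (including the outgroup).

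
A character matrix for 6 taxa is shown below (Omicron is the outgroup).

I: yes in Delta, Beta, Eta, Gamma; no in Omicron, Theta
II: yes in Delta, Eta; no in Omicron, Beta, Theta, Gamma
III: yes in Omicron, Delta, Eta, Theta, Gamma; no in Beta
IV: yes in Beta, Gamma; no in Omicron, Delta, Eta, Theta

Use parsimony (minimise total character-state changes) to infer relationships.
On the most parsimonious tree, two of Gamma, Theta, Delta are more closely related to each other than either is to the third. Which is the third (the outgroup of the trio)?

Character polarity is set by the outgroup: the derived state is whichever differs from the outgroup's state, so for III the derived state is 'no', and for the remaining characters it is 'yes'.
I (derived state 'yes') is shared by Beta, Delta, Eta, and Gamma — a synapomorphy uniting that clade.
II (derived state 'yes') is shared by Delta and Eta — a synapomorphy uniting that clade.
III: derived state 'no' in Beta only — an autapomorphy, so it tells us nothing about relationships among taxa.
Only Beta and Gamma show the derived state 'yes' for IV, supporting them as a clade.
Most parsimonious ingroup topology: (((Delta,Eta),(Beta,Gamma)),Theta).
Delta and Gamma share a more recent common ancestor with each other than either does with Theta, so Theta is the least closely related of the three.

Theta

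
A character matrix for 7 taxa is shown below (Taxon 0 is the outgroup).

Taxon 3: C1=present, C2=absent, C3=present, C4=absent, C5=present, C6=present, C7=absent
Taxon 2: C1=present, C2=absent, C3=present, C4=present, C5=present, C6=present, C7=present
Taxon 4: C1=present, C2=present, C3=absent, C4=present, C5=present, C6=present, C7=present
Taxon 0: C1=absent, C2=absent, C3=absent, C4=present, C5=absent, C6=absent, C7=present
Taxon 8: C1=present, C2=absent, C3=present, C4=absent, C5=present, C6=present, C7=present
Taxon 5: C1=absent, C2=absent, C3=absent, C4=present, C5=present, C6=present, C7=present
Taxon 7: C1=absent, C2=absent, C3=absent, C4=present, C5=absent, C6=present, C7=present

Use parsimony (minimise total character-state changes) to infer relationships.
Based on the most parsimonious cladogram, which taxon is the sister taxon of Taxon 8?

Character polarity is set by the outgroup: the derived state is whichever differs from the outgroup's state, so for C4, C7 the derived state is 'absent', and for the remaining characters it is 'present'.
C1: derived state 'present' in Taxon 2, Taxon 3, Taxon 4, and Taxon 8 only — synapomorphy for {Taxon 2, Taxon 3, Taxon 4, Taxon 8}.
C2: derived state 'present' in Taxon 4 only — an autapomorphy, so it tells us nothing about relationships among taxa.
Only Taxon 2, Taxon 3, and Taxon 8 show the derived state 'present' for C3, supporting them as a clade.
C4 (derived state 'absent') is shared by Taxon 3 and Taxon 8 — a synapomorphy uniting that clade.
C5: derived state 'present' in Taxon 2, Taxon 3, Taxon 4, Taxon 5, and Taxon 8 only — synapomorphy for {Taxon 2, Taxon 3, Taxon 4, Taxon 5, Taxon 8}.
All ingroup taxa share the derived state 'present' for C6; it defines the ingroup but does not resolve relationships within it.
C7 (derived state 'absent') is unique to Taxon 3 (autapomorphy; uninformative for grouping).
Most parsimonious ingroup topology: (((Taxon 4,(Taxon 2,(Taxon 8,Taxon 3))),Taxon 5),Taxon 7).
Taxon 8 and Taxon 3 form a cherry on this tree, so they are sister taxa.

Taxon 3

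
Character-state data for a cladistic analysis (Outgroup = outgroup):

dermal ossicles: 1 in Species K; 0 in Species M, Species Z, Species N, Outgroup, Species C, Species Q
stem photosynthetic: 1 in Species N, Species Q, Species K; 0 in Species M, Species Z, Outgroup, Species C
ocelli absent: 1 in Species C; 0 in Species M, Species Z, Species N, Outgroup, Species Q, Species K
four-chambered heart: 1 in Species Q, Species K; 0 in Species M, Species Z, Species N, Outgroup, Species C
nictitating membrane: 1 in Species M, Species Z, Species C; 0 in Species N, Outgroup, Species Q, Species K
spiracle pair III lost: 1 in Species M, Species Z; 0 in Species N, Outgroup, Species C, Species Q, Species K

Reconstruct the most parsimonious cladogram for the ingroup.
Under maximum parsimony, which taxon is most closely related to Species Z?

The outgroup has state '0' for every character, so '1' is the derived state throughout.
dermal ossicles (derived state '1') is unique to Species K (autapomorphy; uninformative for grouping).
stem photosynthetic (derived state '1') is shared by Species K, Species N, and Species Q — a synapomorphy uniting that clade.
ocelli absent (derived state '1') is unique to Species C (autapomorphy; uninformative for grouping).
four-chambered heart: derived state '1' in Species K and Species Q only — synapomorphy for {Species K, Species Q}.
Only Species C, Species M, and Species Z show the derived state '1' for nictitating membrane, supporting them as a clade.
spiracle pair III lost: derived state '1' in Species M and Species Z only — synapomorphy for {Species M, Species Z}.
Most parsimonious ingroup topology: (((Species Q,Species K),Species N),((Species M,Species Z),Species C)).
Species Z and Species M form a cherry on this tree, so they are sister taxa.

Species M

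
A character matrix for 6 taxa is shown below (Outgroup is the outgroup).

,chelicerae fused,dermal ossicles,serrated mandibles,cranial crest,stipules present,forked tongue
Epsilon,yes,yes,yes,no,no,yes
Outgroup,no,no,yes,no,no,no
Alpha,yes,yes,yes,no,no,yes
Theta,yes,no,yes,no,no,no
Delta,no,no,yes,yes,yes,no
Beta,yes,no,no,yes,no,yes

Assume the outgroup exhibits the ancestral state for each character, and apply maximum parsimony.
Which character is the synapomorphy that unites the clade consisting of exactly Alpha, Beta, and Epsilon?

forked tongue

Character polarity is set by the outgroup: the derived state is whichever differs from the outgroup's state, so for serrated mandibles the derived state is 'no', and for the remaining characters it is 'yes'.
chelicerae fused: derived state 'yes' in Alpha, Beta, Epsilon, and Theta only — synapomorphy for {Alpha, Beta, Epsilon, Theta}.
dermal ossicles (derived state 'yes') is shared by Alpha and Epsilon — a synapomorphy uniting that clade.
serrated mandibles (derived state 'no') is unique to Beta (autapomorphy; uninformative for grouping).
cranial crest (state 'yes') occurs in Beta and Delta but conflicts with the nesting implied by the other characters — most parsimoniously interpreted as homoplasy.
stipules present: derived state 'yes' in Delta only — an autapomorphy, so it tells us nothing about relationships among taxa.
forked tongue (derived state 'yes') is shared by Alpha, Beta, and Epsilon — a synapomorphy uniting that clade.
Most parsimonious ingroup topology: (Delta,(((Alpha,Epsilon),Beta),Theta)).
The clade {Alpha, Beta, Epsilon} is supported by forked tongue: its derived state 'yes' occurs in exactly those taxa and in no other taxon (including the outgroup).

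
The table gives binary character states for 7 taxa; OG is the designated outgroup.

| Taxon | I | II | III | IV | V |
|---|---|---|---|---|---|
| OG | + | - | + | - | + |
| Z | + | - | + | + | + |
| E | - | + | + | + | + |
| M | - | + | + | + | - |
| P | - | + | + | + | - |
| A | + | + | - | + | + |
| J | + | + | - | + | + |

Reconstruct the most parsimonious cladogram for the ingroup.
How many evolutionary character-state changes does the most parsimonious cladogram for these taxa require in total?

5

Character polarity is set by the outgroup: the derived state is whichever differs from the outgroup's state, so for I, III, V the derived state is '-', and for the remaining characters it is '+'.
Only E, M, and P show the derived state '-' for I, supporting them as a clade.
Only A, E, J, M, and P show the derived state '+' for II, supporting them as a clade.
III: derived state '-' in A and J only — synapomorphy for {A, J}.
IV (derived state '+') is shared by all ingroup taxa — unites the whole ingroup.
V (derived state '-') is shared by M and P — a synapomorphy uniting that clade.
Most parsimonious ingroup topology: (Z,((E,(M,P)),(A,J))).
Changes per character on this tree: I: 1; II: 1; III: 1; IV: 1; V: 1.
Total = 5.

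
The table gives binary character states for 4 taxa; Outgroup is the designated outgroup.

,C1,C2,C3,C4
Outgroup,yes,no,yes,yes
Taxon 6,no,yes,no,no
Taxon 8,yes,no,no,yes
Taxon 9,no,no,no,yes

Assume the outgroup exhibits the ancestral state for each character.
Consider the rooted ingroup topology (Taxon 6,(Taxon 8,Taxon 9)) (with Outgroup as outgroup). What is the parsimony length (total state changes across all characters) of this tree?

Map each character onto (Taxon 6,(Taxon 8,Taxon 9)) (rooted by Outgroup) and count the minimum state changes it requires (Fitch parsimony):
C1: 2; C2: 1; C3: 1; C4: 1.
Total tree length = 5.

5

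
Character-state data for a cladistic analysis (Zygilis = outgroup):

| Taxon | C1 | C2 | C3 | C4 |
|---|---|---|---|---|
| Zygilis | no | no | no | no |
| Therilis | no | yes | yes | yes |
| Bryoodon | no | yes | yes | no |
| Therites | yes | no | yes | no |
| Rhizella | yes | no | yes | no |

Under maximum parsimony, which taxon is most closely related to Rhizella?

The outgroup has state 'no' for every character, so 'yes' is the derived state throughout.
C1: derived state 'yes' in Rhizella and Therites only — synapomorphy for {Rhizella, Therites}.
Only Bryoodon and Therilis show the derived state 'yes' for C2, supporting them as a clade.
C3 (derived state 'yes') is shared by all ingroup taxa — unites the whole ingroup.
C4 (derived state 'yes') is unique to Therilis (autapomorphy; uninformative for grouping).
Most parsimonious ingroup topology: ((Bryoodon,Therilis),(Rhizella,Therites)).
Rhizella and Therites form a cherry on this tree, so they are sister taxa.

Therites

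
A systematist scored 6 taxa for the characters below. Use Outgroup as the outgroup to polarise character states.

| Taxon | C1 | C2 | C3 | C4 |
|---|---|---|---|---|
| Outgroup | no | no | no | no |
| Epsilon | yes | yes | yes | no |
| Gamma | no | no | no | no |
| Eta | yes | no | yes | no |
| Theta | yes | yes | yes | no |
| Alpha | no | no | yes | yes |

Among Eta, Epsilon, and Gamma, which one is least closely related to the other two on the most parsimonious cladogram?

The outgroup has state 'no' for every character, so 'yes' is the derived state throughout.
Only Epsilon, Eta, and Theta show the derived state 'yes' for C1, supporting them as a clade.
Only Epsilon and Theta show the derived state 'yes' for C2, supporting them as a clade.
C3: derived state 'yes' in Alpha, Epsilon, Eta, and Theta only — synapomorphy for {Alpha, Epsilon, Eta, Theta}.
C4 (derived state 'yes') is unique to Alpha (autapomorphy; uninformative for grouping).
Most parsimonious ingroup topology: ((((Epsilon,Theta),Eta),Alpha),Gamma).
Eta and Epsilon share a more recent common ancestor with each other than either does with Gamma, so Gamma is the least closely related of the three.

Gamma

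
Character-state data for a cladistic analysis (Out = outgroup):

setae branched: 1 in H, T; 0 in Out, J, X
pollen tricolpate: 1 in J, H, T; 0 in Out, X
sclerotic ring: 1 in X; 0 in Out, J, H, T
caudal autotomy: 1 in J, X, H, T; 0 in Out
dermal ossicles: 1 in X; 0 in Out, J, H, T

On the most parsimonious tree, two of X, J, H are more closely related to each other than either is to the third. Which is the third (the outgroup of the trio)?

X

The outgroup has state '0' for every character, so '1' is the derived state throughout.
Only H and T show the derived state '1' for setae branched, supporting them as a clade.
Only H, J, and T show the derived state '1' for pollen tricolpate, supporting them as a clade.
sclerotic ring: derived state '1' in X only — an autapomorphy, so it tells us nothing about relationships among taxa.
All ingroup taxa share the derived state '1' for caudal autotomy; it defines the ingroup but does not resolve relationships within it.
dermal ossicles (derived state '1') is unique to X (autapomorphy; uninformative for grouping).
Most parsimonious ingroup topology: ((J,(H,T)),X).
J and H share a more recent common ancestor with each other than either does with X, so X is the least closely related of the three.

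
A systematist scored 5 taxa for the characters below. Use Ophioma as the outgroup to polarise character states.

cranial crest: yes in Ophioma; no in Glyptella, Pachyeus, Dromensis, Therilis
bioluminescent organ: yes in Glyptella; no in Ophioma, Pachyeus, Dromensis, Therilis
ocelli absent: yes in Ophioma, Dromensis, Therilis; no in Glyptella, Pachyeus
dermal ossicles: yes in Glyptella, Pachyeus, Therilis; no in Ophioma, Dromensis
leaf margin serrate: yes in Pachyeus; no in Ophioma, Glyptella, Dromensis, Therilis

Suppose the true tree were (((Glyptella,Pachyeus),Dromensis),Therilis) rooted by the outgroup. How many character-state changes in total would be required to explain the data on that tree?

6

Map each character onto (((Glyptella,Pachyeus),Dromensis),Therilis) (rooted by Ophioma) and count the minimum state changes it requires (Fitch parsimony):
cranial crest: 1; bioluminescent organ: 1; ocelli absent: 1; dermal ossicles: 2; leaf margin serrate: 1.
Total tree length = 6.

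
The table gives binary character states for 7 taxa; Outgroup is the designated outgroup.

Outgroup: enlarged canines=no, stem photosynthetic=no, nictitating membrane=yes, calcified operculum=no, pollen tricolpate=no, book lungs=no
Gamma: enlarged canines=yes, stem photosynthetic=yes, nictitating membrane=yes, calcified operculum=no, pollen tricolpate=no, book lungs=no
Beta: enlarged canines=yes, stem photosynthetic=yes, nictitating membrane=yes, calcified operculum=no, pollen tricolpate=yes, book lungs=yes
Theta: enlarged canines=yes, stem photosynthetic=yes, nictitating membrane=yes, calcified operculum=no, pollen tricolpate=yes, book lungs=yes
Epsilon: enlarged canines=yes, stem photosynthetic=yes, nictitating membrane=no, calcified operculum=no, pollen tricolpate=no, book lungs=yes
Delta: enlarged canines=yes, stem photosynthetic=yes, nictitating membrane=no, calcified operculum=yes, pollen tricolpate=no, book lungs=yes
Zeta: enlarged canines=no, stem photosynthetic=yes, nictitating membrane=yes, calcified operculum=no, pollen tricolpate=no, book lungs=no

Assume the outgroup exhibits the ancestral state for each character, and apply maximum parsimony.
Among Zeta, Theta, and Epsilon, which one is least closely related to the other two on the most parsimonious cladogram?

Character polarity is set by the outgroup: the derived state is whichever differs from the outgroup's state, so for nictitating membrane the derived state is 'no', and for the remaining characters it is 'yes'.
enlarged canines: derived state 'yes' in Beta, Delta, Epsilon, Gamma, and Theta only — synapomorphy for {Beta, Delta, Epsilon, Gamma, Theta}.
stem photosynthetic (derived state 'yes') is shared by all ingroup taxa — unites the whole ingroup.
nictitating membrane (derived state 'no') is shared by Delta and Epsilon — a synapomorphy uniting that clade.
calcified operculum (derived state 'yes') is unique to Delta (autapomorphy; uninformative for grouping).
pollen tricolpate (derived state 'yes') is shared by Beta and Theta — a synapomorphy uniting that clade.
book lungs: derived state 'yes' in Beta, Delta, Epsilon, and Theta only — synapomorphy for {Beta, Delta, Epsilon, Theta}.
Most parsimonious ingroup topology: ((Gamma,((Beta,Theta),(Epsilon,Delta))),Zeta).
Theta and Epsilon share a more recent common ancestor with each other than either does with Zeta, so Zeta is the least closely related of the three.

Zeta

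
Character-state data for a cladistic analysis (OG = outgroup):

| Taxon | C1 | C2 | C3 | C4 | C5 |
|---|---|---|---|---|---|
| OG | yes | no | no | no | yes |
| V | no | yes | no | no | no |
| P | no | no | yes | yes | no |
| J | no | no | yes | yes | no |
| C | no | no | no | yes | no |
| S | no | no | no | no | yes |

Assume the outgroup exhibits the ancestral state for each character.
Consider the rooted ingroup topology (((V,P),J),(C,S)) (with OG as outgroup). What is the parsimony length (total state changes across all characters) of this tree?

9

Map each character onto (((V,P),J),(C,S)) (rooted by OG) and count the minimum state changes it requires (Fitch parsimony):
C1: 1; C2: 1; C3: 2; C4: 3; C5: 2.
Total tree length = 9.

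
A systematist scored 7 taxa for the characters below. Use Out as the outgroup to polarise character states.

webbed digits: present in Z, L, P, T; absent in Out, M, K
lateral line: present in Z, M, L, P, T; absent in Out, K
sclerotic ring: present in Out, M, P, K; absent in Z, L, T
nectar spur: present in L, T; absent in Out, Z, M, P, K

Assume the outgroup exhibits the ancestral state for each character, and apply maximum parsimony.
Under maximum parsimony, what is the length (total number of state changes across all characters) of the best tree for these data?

Character polarity is set by the outgroup: the derived state is whichever differs from the outgroup's state, so for sclerotic ring the derived state is 'absent', and for the remaining characters it is 'present'.
webbed digits: derived state 'present' in L, P, T, and Z only — synapomorphy for {L, P, T, Z}.
Only L, M, P, T, and Z show the derived state 'present' for lateral line, supporting them as a clade.
sclerotic ring: derived state 'absent' in L, T, and Z only — synapomorphy for {L, T, Z}.
Only L and T show the derived state 'present' for nectar spur, supporting them as a clade.
Most parsimonious ingroup topology: ((((Z,(L,T)),P),M),K).
Changes per character on this tree: webbed digits: 1; lateral line: 1; sclerotic ring: 1; nectar spur: 1.
Total = 4.

4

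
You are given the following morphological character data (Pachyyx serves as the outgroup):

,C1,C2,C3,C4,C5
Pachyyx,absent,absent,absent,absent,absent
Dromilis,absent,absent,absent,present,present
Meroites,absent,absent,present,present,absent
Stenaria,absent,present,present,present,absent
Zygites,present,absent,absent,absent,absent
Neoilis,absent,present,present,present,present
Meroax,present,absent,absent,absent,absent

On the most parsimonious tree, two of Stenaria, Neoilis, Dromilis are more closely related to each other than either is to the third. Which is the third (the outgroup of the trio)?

Dromilis

The outgroup has state 'absent' for every character, so 'present' is the derived state throughout.
C1 (derived state 'present') is shared by Meroax and Zygites — a synapomorphy uniting that clade.
Only Neoilis and Stenaria show the derived state 'present' for C2, supporting them as a clade.
C3 (derived state 'present') is shared by Meroites, Neoilis, and Stenaria — a synapomorphy uniting that clade.
Only Dromilis, Meroites, Neoilis, and Stenaria show the derived state 'present' for C4, supporting them as a clade.
C5 groups Dromilis and Neoilis, which is incompatible with the clades supported by the remaining characters; treating it as convergent (homoplasy) costs fewer steps than any alternative tree.
Most parsimonious ingroup topology: ((Dromilis,(Meroites,(Stenaria,Neoilis))),(Zygites,Meroax)).
Neoilis and Stenaria share a more recent common ancestor with each other than either does with Dromilis, so Dromilis is the least closely related of the three.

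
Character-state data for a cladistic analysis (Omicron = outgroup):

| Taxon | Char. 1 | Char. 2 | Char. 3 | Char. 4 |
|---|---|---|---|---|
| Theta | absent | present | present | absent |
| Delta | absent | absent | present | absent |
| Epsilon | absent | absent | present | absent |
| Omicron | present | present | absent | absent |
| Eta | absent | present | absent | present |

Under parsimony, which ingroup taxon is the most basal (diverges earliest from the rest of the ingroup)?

Eta

Character polarity is set by the outgroup: the derived state is whichever differs from the outgroup's state, so for Char. 1, Char. 2 the derived state is 'absent', and for the remaining characters it is 'present'.
Char. 1 (derived state 'absent') is shared by all ingroup taxa — unites the whole ingroup.
Only Delta and Epsilon show the derived state 'absent' for Char. 2, supporting them as a clade.
Char. 3 (derived state 'present') is shared by Delta, Epsilon, and Theta — a synapomorphy uniting that clade.
Char. 4: derived state 'present' in Eta only — an autapomorphy, so it tells us nothing about relationships among taxa.
Most parsimonious ingroup topology: (((Delta,Epsilon),Theta),Eta).
Eta is sister to the clade containing all other ingroup taxa, so it is the earliest-diverging (most basal) ingroup lineage.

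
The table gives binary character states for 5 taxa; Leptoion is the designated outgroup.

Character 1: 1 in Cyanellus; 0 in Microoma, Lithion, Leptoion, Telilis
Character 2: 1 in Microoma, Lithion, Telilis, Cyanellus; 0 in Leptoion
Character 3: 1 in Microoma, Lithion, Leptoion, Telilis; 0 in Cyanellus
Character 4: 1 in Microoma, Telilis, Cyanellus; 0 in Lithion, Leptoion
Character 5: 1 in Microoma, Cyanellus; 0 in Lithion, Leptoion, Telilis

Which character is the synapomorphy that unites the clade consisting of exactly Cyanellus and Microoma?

Character 5

Character polarity is set by the outgroup: the derived state is whichever differs from the outgroup's state, so for Character 3 the derived state is '0', and for the remaining characters it is '1'.
Character 1: derived state '1' in Cyanellus only — an autapomorphy, so it tells us nothing about relationships among taxa.
All ingroup taxa share the derived state '1' for Character 2; it defines the ingroup but does not resolve relationships within it.
Character 3 (derived state '0') is unique to Cyanellus (autapomorphy; uninformative for grouping).
Character 4 (derived state '1') is shared by Cyanellus, Microoma, and Telilis — a synapomorphy uniting that clade.
Character 5: derived state '1' in Cyanellus and Microoma only — synapomorphy for {Cyanellus, Microoma}.
Most parsimonious ingroup topology: (((Microoma,Cyanellus),Telilis),Lithion).
The clade {Cyanellus, Microoma} is supported by Character 5: its derived state '1' occurs in exactly those taxa and in no other taxon (including the outgroup).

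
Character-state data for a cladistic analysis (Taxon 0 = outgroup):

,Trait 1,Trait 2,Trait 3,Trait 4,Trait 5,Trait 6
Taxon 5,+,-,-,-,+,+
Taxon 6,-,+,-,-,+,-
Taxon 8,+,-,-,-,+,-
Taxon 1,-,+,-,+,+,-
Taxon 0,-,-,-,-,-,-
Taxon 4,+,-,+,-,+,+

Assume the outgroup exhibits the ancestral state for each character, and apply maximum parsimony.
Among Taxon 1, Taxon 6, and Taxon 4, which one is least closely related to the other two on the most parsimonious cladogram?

The outgroup has state '-' for every character, so '+' is the derived state throughout.
Trait 1 (derived state '+') is shared by Taxon 4, Taxon 5, and Taxon 8 — a synapomorphy uniting that clade.
Trait 2 (derived state '+') is shared by Taxon 1 and Taxon 6 — a synapomorphy uniting that clade.
Trait 3: derived state '+' in Taxon 4 only — an autapomorphy, so it tells us nothing about relationships among taxa.
Trait 4: derived state '+' in Taxon 1 only — an autapomorphy, so it tells us nothing about relationships among taxa.
All ingroup taxa share the derived state '+' for Trait 5; it defines the ingroup but does not resolve relationships within it.
Trait 6: derived state '+' in Taxon 4 and Taxon 5 only — synapomorphy for {Taxon 4, Taxon 5}.
Most parsimonious ingroup topology: (((Taxon 5,Taxon 4),Taxon 8),(Taxon 1,Taxon 6)).
Taxon 6 and Taxon 1 share a more recent common ancestor with each other than either does with Taxon 4, so Taxon 4 is the least closely related of the three.

Taxon 4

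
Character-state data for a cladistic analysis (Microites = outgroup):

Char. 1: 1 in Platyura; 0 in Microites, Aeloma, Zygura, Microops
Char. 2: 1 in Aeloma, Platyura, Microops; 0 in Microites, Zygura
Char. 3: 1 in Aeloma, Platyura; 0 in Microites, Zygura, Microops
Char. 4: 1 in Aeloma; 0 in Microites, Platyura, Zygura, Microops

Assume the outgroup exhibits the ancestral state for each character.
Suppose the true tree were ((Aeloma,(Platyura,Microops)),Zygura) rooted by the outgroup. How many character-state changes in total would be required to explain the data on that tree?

Map each character onto ((Aeloma,(Platyura,Microops)),Zygura) (rooted by Microites) and count the minimum state changes it requires (Fitch parsimony):
Char. 1: 1; Char. 2: 1; Char. 3: 2; Char. 4: 1.
Total tree length = 5.

5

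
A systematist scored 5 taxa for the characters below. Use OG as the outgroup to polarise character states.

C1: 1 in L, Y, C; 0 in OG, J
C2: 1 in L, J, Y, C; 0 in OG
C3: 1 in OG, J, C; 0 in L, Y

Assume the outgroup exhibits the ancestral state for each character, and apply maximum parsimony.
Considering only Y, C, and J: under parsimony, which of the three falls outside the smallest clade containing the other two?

Character polarity is set by the outgroup: the derived state is whichever differs from the outgroup's state, so for C3 the derived state is '0', and for the remaining characters it is '1'.
Only C, L, and Y show the derived state '1' for C1, supporting them as a clade.
C2 (derived state '1') is shared by all ingroup taxa — unites the whole ingroup.
C3 (derived state '0') is shared by L and Y — a synapomorphy uniting that clade.
Most parsimonious ingroup topology: (((L,Y),C),J).
C and Y share a more recent common ancestor with each other than either does with J, so J is the least closely related of the three.

J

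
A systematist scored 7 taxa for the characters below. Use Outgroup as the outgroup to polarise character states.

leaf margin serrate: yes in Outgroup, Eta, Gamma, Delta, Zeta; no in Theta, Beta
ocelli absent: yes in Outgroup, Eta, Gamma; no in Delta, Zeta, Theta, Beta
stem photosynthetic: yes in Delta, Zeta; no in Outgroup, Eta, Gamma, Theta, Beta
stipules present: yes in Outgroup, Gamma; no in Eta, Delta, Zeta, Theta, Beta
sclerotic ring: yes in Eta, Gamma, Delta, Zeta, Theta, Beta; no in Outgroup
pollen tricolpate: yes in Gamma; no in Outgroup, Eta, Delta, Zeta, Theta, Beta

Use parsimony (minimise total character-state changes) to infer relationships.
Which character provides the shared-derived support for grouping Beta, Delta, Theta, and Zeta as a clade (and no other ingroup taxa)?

Character polarity is set by the outgroup: the derived state is whichever differs from the outgroup's state, so for leaf margin serrate, ocelli absent, stipules present the derived state is 'no', and for the remaining characters it is 'yes'.
leaf margin serrate (derived state 'no') is shared by Beta and Theta — a synapomorphy uniting that clade.
ocelli absent (derived state 'no') is shared by Beta, Delta, Theta, and Zeta — a synapomorphy uniting that clade.
stem photosynthetic (derived state 'yes') is shared by Delta and Zeta — a synapomorphy uniting that clade.
stipules present: derived state 'no' in Beta, Delta, Eta, Theta, and Zeta only — synapomorphy for {Beta, Delta, Eta, Theta, Zeta}.
All ingroup taxa share the derived state 'yes' for sclerotic ring; it defines the ingroup but does not resolve relationships within it.
pollen tricolpate (derived state 'yes') is unique to Gamma (autapomorphy; uninformative for grouping).
Most parsimonious ingroup topology: ((Eta,((Delta,Zeta),(Theta,Beta))),Gamma).
The clade {Beta, Delta, Theta, Zeta} is supported by ocelli absent: its derived state 'no' occurs in exactly those taxa and in no other taxon (including the outgroup).

ocelli absent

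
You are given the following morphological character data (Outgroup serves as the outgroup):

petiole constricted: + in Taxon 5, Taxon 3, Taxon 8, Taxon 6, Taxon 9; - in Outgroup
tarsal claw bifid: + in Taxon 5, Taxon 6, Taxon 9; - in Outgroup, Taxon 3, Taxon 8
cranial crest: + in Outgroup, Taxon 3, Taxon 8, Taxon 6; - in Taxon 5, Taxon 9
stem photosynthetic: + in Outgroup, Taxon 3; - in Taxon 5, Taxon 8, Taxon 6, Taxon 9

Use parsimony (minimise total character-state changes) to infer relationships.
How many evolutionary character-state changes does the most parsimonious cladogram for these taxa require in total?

Character polarity is set by the outgroup: the derived state is whichever differs from the outgroup's state, so for cranial crest, stem photosynthetic the derived state is '-', and for the remaining characters it is '+'.
petiole constricted (derived state '+') is shared by all ingroup taxa — unites the whole ingroup.
Only Taxon 5, Taxon 6, and Taxon 9 show the derived state '+' for tarsal claw bifid, supporting them as a clade.
Only Taxon 5 and Taxon 9 show the derived state '-' for cranial crest, supporting them as a clade.
stem photosynthetic: derived state '-' in Taxon 5, Taxon 6, Taxon 8, and Taxon 9 only — synapomorphy for {Taxon 5, Taxon 6, Taxon 8, Taxon 9}.
Most parsimonious ingroup topology: ((((Taxon 9,Taxon 5),Taxon 6),Taxon 8),Taxon 3).
Changes per character on this tree: petiole constricted: 1; tarsal claw bifid: 1; cranial crest: 1; stem photosynthetic: 1.
Total = 4.

4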